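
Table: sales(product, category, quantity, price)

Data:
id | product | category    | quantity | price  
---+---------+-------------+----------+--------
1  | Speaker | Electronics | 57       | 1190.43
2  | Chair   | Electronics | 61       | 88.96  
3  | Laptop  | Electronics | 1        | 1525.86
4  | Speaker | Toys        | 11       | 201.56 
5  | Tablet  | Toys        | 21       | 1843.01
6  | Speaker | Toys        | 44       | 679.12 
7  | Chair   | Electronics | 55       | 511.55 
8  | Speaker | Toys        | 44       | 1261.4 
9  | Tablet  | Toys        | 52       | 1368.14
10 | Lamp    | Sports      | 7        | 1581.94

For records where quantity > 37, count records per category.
SELECT category, COUNT(*)
FROM sales
WHERE quantity > 37
GROUP BY category

Note: WHERE filters rows before grouping.

Result:
  Electronics: 3
  Toys: 3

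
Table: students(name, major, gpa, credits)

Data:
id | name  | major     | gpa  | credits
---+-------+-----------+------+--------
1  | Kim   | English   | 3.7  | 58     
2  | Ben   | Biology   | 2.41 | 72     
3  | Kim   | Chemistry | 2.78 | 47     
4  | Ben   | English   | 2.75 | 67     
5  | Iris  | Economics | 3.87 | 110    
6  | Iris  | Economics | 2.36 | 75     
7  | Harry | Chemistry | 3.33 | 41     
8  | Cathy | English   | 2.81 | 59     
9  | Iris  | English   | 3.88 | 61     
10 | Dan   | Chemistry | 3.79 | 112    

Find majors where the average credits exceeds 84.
SELECT major, AVG(credits)
FROM students
GROUP BY major
HAVING AVG(credits) > 84

Result:
  Economics: avg=92.50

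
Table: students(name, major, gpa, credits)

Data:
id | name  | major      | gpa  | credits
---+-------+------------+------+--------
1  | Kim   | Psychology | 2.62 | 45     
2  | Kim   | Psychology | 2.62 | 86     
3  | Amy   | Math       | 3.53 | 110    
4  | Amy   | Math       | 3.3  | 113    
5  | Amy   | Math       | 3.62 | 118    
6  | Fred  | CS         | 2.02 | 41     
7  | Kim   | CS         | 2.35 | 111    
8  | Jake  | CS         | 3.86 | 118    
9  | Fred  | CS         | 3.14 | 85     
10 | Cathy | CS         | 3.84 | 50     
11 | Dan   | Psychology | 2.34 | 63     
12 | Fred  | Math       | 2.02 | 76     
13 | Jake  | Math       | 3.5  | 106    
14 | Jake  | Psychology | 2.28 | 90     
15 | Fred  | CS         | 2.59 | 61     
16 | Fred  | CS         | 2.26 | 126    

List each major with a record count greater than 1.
SELECT major, COUNT(*) as cnt
FROM students
GROUP BY major
HAVING COUNT(*) > 1

Result:
  CS: 7
  Math: 5
  Psychology: 4

Note: HAVING filters groups after aggregation, WHERE filters rows before.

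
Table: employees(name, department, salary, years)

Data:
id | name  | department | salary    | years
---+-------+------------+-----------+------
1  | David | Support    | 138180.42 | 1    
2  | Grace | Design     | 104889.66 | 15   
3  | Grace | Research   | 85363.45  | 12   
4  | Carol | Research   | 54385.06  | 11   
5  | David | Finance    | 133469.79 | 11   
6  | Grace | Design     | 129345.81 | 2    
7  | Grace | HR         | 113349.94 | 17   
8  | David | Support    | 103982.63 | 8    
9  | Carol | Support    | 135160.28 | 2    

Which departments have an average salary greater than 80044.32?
SELECT department, AVG(salary)
FROM employees
GROUP BY department
HAVING AVG(salary) > 80044.32

Result:
  Design: avg=117117.74
  Finance: avg=133469.79
  HR: avg=113349.94
  Support: avg=125774.44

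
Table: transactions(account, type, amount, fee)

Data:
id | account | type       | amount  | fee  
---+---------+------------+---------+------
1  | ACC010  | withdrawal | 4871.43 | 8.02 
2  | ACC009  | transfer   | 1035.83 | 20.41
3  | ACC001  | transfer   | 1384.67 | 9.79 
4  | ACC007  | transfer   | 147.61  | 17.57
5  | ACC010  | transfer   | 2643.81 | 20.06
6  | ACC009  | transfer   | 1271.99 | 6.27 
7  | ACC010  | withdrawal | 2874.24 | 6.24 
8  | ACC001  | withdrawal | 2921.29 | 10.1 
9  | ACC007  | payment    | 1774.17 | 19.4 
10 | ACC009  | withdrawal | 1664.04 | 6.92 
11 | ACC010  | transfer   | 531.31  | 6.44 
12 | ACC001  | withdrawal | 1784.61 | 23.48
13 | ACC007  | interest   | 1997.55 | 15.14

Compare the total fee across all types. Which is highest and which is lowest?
SELECT type, SUM(fee)
FROM transactions
GROUP BY type
ORDER BY SUM(fee)

All groups:
  interest: 15.14
  payment: 19.40
  withdrawal: 54.76
  transfer: 80.54

Highest: transfer (80.54)
Lowest: interest (15.14)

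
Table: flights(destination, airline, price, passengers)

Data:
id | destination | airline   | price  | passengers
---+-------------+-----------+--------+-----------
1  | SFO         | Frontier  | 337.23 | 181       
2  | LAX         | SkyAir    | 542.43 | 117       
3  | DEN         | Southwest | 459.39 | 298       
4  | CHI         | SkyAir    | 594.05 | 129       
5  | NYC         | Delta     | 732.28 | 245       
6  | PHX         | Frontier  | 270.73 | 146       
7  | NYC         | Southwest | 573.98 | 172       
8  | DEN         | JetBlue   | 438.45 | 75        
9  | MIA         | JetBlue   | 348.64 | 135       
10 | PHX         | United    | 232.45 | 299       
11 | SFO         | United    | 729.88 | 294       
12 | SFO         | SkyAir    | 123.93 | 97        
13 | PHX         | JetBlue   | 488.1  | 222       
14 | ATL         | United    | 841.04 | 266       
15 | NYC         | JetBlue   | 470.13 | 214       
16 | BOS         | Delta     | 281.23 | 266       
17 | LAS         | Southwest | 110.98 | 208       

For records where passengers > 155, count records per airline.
SELECT airline, COUNT(*)
FROM flights
WHERE passengers > 155
GROUP BY airline

Note: WHERE filters rows before grouping.

Result:
  Delta: 2
  Frontier: 1
  JetBlue: 2
  Southwest: 3
  United: 3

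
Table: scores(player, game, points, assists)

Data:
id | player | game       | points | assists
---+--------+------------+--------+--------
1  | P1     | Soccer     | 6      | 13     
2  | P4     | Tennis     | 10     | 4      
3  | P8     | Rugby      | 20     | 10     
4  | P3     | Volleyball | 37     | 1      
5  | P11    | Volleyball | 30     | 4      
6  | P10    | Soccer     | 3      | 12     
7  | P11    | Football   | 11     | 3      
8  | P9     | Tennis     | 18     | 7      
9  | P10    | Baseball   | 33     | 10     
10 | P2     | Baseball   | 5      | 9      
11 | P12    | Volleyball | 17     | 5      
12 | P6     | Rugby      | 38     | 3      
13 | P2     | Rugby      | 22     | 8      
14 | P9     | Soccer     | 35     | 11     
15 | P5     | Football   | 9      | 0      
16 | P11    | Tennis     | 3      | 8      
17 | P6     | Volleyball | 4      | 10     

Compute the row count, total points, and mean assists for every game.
SELECT game,
       COUNT(*) as cnt,
       SUM(points) as total_points,
       AVG(assists) as avg_assists
FROM scores
GROUP BY game

Result:
  Baseball: 2 records, 38 total points, 9.50 avg assists
  Football: 2 records, 20 total points, 1.50 avg assists
  Rugby: 3 records, 80 total points, 7.00 avg assists
  Soccer: 3 records, 44 total points, 12.00 avg assists
  Tennis: 3 records, 31 total points, 6.33 avg assists
  Volleyball: 4 records, 88 total points, 5.00 avg assists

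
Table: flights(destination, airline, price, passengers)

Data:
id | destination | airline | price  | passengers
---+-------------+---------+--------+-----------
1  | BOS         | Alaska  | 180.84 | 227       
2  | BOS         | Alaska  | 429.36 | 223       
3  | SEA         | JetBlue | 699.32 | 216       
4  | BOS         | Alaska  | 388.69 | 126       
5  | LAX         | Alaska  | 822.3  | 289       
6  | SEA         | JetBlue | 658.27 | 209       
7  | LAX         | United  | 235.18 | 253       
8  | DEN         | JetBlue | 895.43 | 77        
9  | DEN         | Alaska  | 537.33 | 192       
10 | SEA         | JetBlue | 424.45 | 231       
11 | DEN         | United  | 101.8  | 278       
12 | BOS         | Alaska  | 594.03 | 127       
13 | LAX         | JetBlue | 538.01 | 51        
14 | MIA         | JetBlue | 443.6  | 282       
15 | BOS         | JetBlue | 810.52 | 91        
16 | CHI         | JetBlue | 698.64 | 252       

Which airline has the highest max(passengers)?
SELECT airline, MAX(passengers) as val
FROM flights
GROUP BY airline
ORDER BY val DESC
LIMIT 1

Result: Alaska with max(passengers) = 289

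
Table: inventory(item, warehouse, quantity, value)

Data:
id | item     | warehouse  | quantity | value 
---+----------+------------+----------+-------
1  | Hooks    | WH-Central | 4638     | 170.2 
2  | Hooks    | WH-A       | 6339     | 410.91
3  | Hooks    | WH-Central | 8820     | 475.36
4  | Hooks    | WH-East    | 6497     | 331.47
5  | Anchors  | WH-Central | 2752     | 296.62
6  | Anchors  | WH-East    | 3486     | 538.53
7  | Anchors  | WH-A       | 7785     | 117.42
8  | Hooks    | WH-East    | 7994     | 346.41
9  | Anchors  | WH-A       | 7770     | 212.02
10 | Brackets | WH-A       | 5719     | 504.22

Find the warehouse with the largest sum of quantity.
SELECT warehouse, SUM(quantity) as val
FROM inventory
GROUP BY warehouse
ORDER BY val DESC
LIMIT 1

Result: WH-A with sum(quantity) = 27613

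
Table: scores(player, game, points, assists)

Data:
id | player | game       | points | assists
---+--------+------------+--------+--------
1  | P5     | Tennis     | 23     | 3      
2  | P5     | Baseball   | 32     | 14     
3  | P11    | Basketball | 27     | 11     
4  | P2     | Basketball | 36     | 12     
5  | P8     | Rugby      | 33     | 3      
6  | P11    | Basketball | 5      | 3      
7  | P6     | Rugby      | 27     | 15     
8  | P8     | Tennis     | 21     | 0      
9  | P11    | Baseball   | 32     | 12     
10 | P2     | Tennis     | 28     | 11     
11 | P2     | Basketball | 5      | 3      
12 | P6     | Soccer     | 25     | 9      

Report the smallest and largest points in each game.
SELECT game, MIN(points), MAX(points)
FROM scores
GROUP BY game

Result:
  Baseball: min=32, max=32
  Basketball: min=5, max=36
  Rugby: min=27, max=33
  Soccer: min=25, max=25
  Tennis: min=21, max=28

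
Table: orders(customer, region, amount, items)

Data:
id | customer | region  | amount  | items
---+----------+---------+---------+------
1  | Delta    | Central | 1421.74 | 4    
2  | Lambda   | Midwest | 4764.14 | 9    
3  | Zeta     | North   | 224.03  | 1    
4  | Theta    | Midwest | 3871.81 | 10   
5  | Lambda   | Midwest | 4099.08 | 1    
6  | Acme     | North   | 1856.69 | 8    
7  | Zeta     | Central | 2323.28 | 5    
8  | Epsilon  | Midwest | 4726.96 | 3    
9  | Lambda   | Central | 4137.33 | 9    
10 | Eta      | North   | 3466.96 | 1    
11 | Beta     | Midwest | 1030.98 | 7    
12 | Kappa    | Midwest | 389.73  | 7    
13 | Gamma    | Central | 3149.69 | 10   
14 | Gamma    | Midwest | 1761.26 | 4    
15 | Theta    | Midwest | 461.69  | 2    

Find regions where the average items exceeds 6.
SELECT region, AVG(items)
FROM orders
GROUP BY region
HAVING AVG(items) > 6

Result:
  Central: avg=7.00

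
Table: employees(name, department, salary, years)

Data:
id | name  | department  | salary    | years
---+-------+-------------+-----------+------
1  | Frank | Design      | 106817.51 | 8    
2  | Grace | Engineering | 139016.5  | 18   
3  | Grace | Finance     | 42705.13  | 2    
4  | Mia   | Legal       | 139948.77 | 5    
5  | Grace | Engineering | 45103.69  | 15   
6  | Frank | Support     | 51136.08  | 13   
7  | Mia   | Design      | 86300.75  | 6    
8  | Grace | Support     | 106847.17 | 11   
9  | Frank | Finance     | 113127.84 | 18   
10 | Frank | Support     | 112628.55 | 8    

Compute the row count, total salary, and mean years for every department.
SELECT department,
       COUNT(*) as cnt,
       SUM(salary) as total_salary,
       AVG(years) as avg_years
FROM employees
GROUP BY department

Result:
  Design: 2 records, 193118.26 total salary, 7.00 avg years
  Engineering: 2 records, 184120.19 total salary, 16.50 avg years
  Finance: 2 records, 155832.97 total salary, 10.00 avg years
  Legal: 1 records, 139948.77 total salary, 5.00 avg years
  Support: 3 records, 270611.80 total salary, 10.67 avg years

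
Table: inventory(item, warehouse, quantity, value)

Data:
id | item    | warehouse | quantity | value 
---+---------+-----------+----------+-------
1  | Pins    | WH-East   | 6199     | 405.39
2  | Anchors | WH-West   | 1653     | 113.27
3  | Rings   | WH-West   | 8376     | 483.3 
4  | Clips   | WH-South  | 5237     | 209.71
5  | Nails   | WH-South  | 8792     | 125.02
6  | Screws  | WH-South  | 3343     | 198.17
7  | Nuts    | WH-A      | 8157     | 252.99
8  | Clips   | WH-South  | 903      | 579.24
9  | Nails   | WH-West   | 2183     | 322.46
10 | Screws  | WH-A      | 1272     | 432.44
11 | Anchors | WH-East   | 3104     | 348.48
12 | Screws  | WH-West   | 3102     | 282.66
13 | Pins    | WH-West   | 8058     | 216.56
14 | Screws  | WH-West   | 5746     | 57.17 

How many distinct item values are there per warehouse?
SELECT warehouse, COUNT(DISTINCT item)
FROM inventory
GROUP BY warehouse

Result:
  WH-A: 2 distinct
  WH-East: 2 distinct
  WH-South: 3 distinct
  WH-West: 5 distinct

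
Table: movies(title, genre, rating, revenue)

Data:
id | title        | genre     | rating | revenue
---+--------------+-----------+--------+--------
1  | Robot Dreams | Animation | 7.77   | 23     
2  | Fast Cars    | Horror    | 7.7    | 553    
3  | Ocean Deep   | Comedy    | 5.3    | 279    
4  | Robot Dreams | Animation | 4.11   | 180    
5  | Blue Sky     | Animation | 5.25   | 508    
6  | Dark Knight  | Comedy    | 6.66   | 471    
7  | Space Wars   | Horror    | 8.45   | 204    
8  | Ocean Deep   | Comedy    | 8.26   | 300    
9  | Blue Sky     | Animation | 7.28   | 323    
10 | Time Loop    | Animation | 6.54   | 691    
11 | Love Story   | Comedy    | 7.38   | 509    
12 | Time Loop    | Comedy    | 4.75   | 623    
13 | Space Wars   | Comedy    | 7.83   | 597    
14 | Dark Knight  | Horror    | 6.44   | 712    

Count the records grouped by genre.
SELECT genre, COUNT(*) as count
FROM movies
GROUP BY genre

Result:
  Animation: 5
  Comedy: 6
  Horror: 3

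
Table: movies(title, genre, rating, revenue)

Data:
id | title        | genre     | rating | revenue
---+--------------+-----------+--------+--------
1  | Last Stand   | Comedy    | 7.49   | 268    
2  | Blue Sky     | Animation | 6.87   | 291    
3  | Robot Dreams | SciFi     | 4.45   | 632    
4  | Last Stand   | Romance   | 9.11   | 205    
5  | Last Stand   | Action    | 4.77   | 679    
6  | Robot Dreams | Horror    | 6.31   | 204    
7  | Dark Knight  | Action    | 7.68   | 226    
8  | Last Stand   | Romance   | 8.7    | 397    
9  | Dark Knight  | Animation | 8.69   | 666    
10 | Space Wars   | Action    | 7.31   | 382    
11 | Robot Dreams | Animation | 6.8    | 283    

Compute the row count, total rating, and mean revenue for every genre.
SELECT genre,
       COUNT(*) as cnt,
       SUM(rating) as total_rating,
       AVG(revenue) as avg_revenue
FROM movies
GROUP BY genre

Result:
  Action: 3 records, 19.76 total rating, 429.00 avg revenue
  Animation: 3 records, 22.36 total rating, 413.33 avg revenue
  Comedy: 1 records, 7.49 total rating, 268.00 avg revenue
  Horror: 1 records, 6.31 total rating, 204.00 avg revenue
  Romance: 2 records, 17.81 total rating, 301.00 avg revenue
  SciFi: 1 records, 4.45 total rating, 632.00 avg revenue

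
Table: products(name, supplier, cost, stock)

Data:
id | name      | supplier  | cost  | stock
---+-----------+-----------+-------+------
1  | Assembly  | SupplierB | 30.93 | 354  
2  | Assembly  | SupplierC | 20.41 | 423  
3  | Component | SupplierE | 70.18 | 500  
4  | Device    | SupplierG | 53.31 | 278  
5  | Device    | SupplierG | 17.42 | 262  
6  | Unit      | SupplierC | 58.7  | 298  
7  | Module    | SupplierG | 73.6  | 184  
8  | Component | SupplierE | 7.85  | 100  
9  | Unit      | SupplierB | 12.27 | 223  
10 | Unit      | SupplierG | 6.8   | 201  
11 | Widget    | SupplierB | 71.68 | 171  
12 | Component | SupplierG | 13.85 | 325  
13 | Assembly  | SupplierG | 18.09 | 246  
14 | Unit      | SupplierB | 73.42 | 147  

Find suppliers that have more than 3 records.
SELECT supplier, COUNT(*) as cnt
FROM products
GROUP BY supplier
HAVING COUNT(*) > 3

Result:
  SupplierB: 4
  SupplierG: 6

Note: HAVING filters groups after aggregation, WHERE filters rows before.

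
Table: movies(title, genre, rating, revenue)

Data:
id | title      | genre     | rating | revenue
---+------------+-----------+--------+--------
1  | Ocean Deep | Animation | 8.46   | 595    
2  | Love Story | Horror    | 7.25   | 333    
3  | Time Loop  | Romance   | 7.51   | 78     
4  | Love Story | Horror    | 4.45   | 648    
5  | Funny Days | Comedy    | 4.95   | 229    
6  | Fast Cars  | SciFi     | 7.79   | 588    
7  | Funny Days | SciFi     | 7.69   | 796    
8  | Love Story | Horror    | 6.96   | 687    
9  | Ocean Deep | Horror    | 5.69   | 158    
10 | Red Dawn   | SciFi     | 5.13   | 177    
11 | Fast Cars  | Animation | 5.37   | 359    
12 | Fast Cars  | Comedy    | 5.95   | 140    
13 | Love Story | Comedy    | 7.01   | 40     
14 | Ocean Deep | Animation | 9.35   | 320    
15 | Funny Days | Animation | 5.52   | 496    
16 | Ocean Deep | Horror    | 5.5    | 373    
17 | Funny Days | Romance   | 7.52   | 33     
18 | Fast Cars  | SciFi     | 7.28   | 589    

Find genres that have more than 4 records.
SELECT genre, COUNT(*) as cnt
FROM movies
GROUP BY genre
HAVING COUNT(*) > 4

Result:
  Horror: 5

Note: HAVING filters groups after aggregation, WHERE filters rows before.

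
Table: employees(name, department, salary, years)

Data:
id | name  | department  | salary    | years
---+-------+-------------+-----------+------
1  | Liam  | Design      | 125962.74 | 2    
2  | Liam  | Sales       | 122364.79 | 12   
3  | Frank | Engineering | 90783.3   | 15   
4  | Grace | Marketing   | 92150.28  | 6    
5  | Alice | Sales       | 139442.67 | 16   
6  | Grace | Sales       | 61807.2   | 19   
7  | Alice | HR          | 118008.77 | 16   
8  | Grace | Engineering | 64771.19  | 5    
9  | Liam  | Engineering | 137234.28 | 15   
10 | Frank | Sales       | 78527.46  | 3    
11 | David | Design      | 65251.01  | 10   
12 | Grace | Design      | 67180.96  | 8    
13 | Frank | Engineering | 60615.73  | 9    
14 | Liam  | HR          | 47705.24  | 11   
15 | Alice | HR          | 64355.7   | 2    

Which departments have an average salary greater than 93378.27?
SELECT department, AVG(salary)
FROM employees
GROUP BY department
HAVING AVG(salary) > 93378.27

Result:
  Sales: avg=100535.53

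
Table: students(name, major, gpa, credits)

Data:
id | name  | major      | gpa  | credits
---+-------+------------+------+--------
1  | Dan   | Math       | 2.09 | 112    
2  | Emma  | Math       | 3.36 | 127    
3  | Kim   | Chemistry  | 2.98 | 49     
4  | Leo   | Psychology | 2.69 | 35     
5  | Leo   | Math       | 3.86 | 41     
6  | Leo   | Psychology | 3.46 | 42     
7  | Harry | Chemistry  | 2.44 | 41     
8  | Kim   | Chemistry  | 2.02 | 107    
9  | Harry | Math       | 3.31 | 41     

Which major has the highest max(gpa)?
SELECT major, MAX(gpa) as val
FROM students
GROUP BY major
ORDER BY val DESC
LIMIT 1

Result: Math with max(gpa) = 3.86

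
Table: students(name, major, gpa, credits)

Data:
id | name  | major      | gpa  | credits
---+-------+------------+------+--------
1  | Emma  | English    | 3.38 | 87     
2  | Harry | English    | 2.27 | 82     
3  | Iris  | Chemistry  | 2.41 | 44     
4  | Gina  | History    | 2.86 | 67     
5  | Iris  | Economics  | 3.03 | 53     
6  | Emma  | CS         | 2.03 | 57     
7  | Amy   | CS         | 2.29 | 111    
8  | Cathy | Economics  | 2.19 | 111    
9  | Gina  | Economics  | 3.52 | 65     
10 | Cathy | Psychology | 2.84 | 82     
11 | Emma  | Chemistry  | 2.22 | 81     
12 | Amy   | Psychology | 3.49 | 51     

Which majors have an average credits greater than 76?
SELECT major, AVG(credits)
FROM students
GROUP BY major
HAVING AVG(credits) > 76

Result:
  CS: avg=84.00
  Economics: avg=76.33
  English: avg=84.50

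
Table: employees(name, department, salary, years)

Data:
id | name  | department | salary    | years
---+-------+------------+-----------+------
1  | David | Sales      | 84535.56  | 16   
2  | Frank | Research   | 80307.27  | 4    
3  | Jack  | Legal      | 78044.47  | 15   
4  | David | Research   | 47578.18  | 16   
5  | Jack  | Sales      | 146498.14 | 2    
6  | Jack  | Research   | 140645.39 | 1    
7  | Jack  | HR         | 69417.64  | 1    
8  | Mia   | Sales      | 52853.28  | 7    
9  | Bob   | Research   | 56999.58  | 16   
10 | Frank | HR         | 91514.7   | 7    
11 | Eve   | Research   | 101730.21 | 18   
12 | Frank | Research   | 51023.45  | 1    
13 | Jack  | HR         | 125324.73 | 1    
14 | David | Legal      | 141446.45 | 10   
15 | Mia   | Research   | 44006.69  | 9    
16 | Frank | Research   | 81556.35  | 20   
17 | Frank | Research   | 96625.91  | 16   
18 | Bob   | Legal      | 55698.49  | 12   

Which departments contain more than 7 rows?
SELECT department, COUNT(*) as cnt
FROM employees
GROUP BY department
HAVING COUNT(*) > 7

Result:
  Research: 9

Note: HAVING filters groups after aggregation, WHERE filters rows before.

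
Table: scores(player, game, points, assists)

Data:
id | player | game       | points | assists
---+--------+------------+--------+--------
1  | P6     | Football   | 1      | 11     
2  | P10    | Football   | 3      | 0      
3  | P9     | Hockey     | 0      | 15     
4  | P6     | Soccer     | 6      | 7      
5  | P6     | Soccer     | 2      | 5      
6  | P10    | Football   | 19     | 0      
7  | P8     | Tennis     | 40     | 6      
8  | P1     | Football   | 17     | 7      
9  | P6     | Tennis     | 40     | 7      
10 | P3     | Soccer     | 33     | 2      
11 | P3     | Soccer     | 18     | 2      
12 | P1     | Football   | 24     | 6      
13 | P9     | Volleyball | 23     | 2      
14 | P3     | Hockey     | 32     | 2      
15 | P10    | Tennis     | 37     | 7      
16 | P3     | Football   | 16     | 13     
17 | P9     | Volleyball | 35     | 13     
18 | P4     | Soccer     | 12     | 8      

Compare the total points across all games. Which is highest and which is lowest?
SELECT game, SUM(points)
FROM scores
GROUP BY game
ORDER BY SUM(points)

All groups:
  Hockey: 32
  Volleyball: 58
  Soccer: 71
  Football: 80
  Tennis: 117

Highest: Tennis (117)
Lowest: Hockey (32)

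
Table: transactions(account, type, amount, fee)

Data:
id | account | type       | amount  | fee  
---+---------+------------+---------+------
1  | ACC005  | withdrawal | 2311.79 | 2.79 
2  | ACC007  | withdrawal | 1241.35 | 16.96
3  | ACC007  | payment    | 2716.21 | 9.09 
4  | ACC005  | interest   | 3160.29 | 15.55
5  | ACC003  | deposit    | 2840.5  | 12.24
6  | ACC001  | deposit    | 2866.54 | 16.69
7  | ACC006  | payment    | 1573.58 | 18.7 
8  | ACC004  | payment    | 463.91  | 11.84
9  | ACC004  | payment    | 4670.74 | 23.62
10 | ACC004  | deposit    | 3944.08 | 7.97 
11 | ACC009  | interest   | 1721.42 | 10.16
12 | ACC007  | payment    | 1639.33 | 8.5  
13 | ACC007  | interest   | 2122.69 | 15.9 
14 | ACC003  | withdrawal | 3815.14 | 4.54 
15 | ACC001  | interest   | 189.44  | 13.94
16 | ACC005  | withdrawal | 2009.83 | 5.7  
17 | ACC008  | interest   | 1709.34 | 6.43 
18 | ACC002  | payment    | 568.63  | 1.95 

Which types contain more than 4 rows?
SELECT type, COUNT(*) as cnt
FROM transactions
GROUP BY type
HAVING COUNT(*) > 4

Result:
  interest: 5
  payment: 6

Note: HAVING filters groups after aggregation, WHERE filters rows before.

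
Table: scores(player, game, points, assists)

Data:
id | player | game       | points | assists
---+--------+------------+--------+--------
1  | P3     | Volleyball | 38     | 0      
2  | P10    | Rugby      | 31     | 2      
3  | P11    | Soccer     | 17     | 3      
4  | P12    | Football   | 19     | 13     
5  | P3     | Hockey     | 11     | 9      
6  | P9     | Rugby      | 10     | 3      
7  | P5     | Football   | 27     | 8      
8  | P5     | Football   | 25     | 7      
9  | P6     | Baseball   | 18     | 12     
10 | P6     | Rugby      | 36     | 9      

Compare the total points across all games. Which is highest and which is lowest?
SELECT game, SUM(points)
FROM scores
GROUP BY game
ORDER BY SUM(points)

All groups:
  Hockey: 11
  Soccer: 17
  Baseball: 18
  Volleyball: 38
  Football: 71
  Rugby: 77

Highest: Rugby (77)
Lowest: Hockey (11)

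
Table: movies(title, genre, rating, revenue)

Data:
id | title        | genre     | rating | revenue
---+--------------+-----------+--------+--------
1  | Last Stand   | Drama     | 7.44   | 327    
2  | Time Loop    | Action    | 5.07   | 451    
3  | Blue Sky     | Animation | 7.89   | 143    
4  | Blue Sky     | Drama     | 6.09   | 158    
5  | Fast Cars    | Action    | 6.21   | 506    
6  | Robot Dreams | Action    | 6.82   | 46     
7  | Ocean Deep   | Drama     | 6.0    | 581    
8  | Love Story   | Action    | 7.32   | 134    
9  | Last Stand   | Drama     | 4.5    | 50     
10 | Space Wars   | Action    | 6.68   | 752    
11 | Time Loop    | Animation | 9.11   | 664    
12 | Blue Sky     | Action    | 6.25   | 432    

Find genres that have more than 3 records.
SELECT genre, COUNT(*) as cnt
FROM movies
GROUP BY genre
HAVING COUNT(*) > 3

Result:
  Action: 6
  Drama: 4

Note: HAVING filters groups after aggregation, WHERE filters rows before.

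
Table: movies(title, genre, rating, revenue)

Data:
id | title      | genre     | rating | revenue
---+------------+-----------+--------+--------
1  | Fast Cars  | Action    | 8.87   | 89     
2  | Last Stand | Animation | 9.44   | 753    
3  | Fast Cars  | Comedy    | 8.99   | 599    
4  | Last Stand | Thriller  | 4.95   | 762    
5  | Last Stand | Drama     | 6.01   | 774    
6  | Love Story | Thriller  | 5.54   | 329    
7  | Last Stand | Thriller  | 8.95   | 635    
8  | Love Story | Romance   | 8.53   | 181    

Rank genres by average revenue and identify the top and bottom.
SELECT genre, AVG(revenue)
FROM movies
GROUP BY genre
ORDER BY AVG(revenue)

All groups:
  Action: 89.00
  Romance: 181.00
  Thriller: 575.33
  Comedy: 599.00
  Animation: 753.00
  Drama: 774.00

Highest: Drama (774.00)
Lowest: Action (89.00)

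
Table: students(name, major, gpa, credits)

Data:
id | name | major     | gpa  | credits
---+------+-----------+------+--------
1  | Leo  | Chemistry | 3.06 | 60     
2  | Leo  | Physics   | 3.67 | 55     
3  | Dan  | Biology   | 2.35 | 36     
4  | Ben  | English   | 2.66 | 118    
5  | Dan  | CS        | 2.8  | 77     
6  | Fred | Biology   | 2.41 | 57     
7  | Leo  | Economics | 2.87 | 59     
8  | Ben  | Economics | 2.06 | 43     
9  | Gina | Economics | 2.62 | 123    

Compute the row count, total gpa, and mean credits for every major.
SELECT major,
       COUNT(*) as cnt,
       SUM(gpa) as total_gpa,
       AVG(credits) as avg_credits
FROM students
GROUP BY major

Result:
  Biology: 2 records, 4.76 total gpa, 46.50 avg credits
  CS: 1 records, 2.80 total gpa, 77.00 avg credits
  Chemistry: 1 records, 3.06 total gpa, 60.00 avg credits
  Economics: 3 records, 7.55 total gpa, 75.00 avg credits
  English: 1 records, 2.66 total gpa, 118.00 avg credits
  Physics: 1 records, 3.67 total gpa, 55.00 avg credits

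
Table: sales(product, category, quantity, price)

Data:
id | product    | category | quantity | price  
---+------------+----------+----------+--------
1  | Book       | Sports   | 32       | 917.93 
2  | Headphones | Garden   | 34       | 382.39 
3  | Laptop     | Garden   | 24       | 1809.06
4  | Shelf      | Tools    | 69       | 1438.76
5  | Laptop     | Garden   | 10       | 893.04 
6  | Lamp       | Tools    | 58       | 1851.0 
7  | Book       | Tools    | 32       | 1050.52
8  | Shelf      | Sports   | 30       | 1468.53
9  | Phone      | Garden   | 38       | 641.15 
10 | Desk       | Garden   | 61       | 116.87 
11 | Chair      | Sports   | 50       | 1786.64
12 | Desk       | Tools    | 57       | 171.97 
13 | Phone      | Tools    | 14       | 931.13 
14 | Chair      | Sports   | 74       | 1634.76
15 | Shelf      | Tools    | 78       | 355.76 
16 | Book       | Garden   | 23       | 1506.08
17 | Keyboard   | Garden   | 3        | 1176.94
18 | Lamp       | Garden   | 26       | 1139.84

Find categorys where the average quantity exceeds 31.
SELECT category, AVG(quantity)
FROM sales
GROUP BY category
HAVING AVG(quantity) > 31

Result:
  Sports: avg=46.50
  Tools: avg=51.33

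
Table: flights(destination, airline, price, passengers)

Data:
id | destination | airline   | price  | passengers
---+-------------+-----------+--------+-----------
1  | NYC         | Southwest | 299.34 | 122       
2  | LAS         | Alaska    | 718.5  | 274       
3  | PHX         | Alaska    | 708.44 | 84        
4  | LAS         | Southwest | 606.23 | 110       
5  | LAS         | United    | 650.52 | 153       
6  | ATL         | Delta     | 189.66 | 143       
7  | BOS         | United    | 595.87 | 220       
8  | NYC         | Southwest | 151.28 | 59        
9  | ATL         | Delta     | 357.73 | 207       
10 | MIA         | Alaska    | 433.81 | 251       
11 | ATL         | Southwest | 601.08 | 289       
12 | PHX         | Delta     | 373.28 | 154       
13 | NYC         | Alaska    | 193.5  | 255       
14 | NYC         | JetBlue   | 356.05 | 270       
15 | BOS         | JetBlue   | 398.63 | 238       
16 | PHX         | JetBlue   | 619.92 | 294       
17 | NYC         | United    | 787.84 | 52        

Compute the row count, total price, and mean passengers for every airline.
SELECT airline,
       COUNT(*) as cnt,
       SUM(price) as total_price,
       AVG(passengers) as avg_passengers
FROM flights
GROUP BY airline

Result:
  Alaska: 4 records, 2054.25 total price, 216.00 avg passengers
  Delta: 3 records, 920.67 total price, 168.00 avg passengers
  JetBlue: 3 records, 1374.60 total price, 267.33 avg passengers
  Southwest: 4 records, 1657.93 total price, 145.00 avg passengers
  United: 3 records, 2034.23 total price, 141.67 avg passengers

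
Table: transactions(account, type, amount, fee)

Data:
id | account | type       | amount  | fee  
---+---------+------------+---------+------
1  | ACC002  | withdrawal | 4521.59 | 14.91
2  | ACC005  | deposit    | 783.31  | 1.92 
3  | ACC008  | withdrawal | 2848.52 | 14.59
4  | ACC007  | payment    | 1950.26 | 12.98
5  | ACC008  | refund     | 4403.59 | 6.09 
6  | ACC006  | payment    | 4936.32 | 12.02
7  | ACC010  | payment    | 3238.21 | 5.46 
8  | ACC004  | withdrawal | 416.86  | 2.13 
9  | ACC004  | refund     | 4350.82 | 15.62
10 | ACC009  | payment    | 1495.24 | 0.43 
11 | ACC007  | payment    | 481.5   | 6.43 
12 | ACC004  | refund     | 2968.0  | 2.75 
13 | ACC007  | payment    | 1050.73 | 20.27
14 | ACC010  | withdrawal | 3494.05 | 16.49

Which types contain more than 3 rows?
SELECT type, COUNT(*) as cnt
FROM transactions
GROUP BY type
HAVING COUNT(*) > 3

Result:
  payment: 6
  withdrawal: 4

Note: HAVING filters groups after aggregation, WHERE filters rows before.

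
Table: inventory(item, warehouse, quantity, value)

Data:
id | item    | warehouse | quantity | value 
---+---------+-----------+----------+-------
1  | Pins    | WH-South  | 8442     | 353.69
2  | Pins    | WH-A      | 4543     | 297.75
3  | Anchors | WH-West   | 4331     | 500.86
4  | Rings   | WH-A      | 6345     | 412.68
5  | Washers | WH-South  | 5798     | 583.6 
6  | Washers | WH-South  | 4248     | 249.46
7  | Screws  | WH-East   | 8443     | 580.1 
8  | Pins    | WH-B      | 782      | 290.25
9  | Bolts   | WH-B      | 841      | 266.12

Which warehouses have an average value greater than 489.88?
SELECT warehouse, AVG(value)
FROM inventory
GROUP BY warehouse
HAVING AVG(value) > 489.88

Result:
  WH-East: avg=580.10
  WH-West: avg=500.86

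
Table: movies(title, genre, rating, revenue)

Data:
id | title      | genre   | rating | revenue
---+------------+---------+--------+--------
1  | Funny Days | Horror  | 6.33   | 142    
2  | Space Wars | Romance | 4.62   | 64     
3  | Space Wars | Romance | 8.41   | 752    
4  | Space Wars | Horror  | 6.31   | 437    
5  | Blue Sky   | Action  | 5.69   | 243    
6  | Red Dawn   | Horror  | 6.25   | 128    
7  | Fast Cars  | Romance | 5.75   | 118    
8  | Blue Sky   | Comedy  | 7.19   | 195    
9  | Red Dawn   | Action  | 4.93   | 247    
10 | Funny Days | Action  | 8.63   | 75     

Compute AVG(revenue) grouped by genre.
SELECT genre, AVG(revenue) as result
FROM movies
GROUP BY genre

Result:
  Action: 188.33
  Comedy: 195.00
  Horror: 235.67
  Romance: 311.33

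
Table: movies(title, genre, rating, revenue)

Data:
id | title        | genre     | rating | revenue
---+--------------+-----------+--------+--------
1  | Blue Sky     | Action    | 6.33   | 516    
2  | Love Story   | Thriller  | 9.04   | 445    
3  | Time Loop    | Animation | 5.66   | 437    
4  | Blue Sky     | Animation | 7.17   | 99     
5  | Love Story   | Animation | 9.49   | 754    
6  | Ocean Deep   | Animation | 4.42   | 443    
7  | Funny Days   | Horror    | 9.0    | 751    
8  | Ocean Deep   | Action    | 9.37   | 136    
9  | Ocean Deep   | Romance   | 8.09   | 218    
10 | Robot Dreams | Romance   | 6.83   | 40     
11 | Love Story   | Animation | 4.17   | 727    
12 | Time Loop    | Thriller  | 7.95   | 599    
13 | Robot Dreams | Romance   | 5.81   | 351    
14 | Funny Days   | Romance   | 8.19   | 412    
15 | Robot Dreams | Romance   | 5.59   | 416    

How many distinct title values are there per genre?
SELECT genre, COUNT(DISTINCT title)
FROM movies
GROUP BY genre

Result:
  Action: 2 distinct
  Animation: 4 distinct
  Horror: 1 distinct
  Romance: 3 distinct
  Thriller: 2 distinct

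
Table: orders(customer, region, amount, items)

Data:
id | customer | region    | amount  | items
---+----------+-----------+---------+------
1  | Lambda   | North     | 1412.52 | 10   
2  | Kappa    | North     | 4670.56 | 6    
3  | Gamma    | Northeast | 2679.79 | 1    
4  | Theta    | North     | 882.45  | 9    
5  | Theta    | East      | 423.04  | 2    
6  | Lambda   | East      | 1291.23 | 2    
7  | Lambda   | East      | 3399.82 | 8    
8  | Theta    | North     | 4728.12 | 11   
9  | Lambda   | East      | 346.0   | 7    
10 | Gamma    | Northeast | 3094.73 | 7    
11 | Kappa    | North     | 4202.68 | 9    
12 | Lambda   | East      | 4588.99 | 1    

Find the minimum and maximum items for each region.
SELECT region, MIN(items), MAX(items)
FROM orders
GROUP BY region

Result:
  East: min=1, max=8
  North: min=6, max=11
  Northeast: min=1, max=7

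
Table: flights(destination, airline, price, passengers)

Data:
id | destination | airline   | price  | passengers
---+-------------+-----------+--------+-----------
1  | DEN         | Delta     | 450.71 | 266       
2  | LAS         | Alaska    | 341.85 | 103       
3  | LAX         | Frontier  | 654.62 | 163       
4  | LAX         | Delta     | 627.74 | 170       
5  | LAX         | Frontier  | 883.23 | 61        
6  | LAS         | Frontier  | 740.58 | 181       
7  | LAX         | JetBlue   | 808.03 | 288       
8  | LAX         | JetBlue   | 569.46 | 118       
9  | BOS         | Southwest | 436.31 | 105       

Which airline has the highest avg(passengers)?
SELECT airline, AVG(passengers) as val
FROM flights
GROUP BY airline
ORDER BY val DESC
LIMIT 1

Result: Delta with avg(passengers) = 218.00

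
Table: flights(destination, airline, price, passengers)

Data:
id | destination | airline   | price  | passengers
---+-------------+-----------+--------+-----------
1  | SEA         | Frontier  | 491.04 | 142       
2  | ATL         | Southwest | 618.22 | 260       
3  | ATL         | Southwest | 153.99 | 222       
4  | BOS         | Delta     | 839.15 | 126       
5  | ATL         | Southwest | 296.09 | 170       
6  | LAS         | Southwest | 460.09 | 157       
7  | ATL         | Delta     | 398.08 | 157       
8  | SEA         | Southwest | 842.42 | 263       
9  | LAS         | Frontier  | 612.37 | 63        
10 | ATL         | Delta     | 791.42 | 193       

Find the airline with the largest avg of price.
SELECT airline, AVG(price) as val
FROM flights
GROUP BY airline
ORDER BY val DESC
LIMIT 1

Result: Delta with avg(price) = 676.22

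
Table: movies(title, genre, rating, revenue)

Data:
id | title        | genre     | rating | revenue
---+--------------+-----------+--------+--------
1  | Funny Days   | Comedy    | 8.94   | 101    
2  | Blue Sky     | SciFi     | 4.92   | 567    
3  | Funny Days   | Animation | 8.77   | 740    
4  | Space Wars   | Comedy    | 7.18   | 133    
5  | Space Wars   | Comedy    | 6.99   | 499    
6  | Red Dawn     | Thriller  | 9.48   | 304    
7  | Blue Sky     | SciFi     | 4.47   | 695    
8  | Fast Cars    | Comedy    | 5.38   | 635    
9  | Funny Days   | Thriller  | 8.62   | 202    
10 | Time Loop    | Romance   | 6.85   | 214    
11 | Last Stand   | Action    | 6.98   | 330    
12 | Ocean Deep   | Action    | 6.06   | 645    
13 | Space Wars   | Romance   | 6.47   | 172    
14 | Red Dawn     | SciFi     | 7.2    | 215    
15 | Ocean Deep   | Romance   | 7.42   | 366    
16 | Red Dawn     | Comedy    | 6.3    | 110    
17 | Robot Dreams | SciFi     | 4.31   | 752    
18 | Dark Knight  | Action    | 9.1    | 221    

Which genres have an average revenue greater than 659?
SELECT genre, AVG(revenue)
FROM movies
GROUP BY genre
HAVING AVG(revenue) > 659

Result:
  Animation: avg=740.00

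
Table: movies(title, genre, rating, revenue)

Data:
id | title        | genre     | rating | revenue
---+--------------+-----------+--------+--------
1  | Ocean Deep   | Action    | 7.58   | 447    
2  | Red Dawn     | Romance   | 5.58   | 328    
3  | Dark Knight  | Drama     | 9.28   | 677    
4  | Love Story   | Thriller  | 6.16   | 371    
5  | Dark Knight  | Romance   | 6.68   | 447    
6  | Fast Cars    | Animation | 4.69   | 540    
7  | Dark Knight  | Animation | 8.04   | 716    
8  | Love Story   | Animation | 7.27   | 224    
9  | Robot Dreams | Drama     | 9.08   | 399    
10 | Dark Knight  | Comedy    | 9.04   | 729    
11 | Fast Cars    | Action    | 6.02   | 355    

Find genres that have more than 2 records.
SELECT genre, COUNT(*) as cnt
FROM movies
GROUP BY genre
HAVING COUNT(*) > 2

Result:
  Animation: 3

Note: HAVING filters groups after aggregation, WHERE filters rows before.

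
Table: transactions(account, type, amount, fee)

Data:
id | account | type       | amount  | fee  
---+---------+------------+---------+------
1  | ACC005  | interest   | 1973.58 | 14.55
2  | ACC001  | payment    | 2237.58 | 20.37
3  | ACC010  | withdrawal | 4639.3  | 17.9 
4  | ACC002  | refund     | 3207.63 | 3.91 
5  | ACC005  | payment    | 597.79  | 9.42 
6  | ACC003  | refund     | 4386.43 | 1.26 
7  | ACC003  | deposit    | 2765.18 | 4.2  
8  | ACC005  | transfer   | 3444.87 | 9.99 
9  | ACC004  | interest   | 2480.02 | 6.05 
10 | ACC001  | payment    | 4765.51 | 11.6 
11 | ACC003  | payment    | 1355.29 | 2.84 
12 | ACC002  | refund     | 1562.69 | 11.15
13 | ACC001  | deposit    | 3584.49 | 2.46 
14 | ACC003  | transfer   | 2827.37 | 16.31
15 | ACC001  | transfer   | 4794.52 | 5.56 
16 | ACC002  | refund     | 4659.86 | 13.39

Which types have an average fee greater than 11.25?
SELECT type, AVG(fee)
FROM transactions
GROUP BY type
HAVING AVG(fee) > 11.25

Result:
  withdrawal: avg=17.90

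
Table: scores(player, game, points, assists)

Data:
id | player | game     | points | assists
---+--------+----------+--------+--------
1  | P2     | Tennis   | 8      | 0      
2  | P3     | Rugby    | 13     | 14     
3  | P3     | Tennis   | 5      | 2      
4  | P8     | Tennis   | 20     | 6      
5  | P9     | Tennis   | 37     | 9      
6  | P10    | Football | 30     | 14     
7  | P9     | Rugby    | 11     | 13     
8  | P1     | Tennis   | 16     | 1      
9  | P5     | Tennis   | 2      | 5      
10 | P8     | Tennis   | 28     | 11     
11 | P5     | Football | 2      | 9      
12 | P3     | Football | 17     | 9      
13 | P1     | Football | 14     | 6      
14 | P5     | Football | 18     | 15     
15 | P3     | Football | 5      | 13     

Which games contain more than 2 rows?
SELECT game, COUNT(*) as cnt
FROM scores
GROUP BY game
HAVING COUNT(*) > 2

Result:
  Football: 6
  Tennis: 7

Note: HAVING filters groups after aggregation, WHERE filters rows before.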